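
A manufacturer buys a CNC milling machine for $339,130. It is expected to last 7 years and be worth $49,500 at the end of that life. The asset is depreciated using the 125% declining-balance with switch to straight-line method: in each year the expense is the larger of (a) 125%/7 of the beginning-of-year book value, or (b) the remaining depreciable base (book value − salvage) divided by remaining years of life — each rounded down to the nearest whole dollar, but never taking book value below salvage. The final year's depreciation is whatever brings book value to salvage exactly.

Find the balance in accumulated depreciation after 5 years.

Depreciable base = $339,130 − $49,500 = $289,630.
Year 1: DB = ⌊$339,130 × 125%/7⌋ = $60,558; SL = ⌊$289,630/7⌋ = $41,375 → take DB $60,558. Book value $278,572.
Year 2: DB = ⌊$278,572 × 125%/7⌋ = $49,745; SL = ⌊$229,072/6⌋ = $38,178 → take DB $49,745. Book value $228,827.
Year 3: DB = ⌊$228,827 × 125%/7⌋ = $40,861; SL = ⌊$179,327/5⌋ = $35,865 → take DB $40,861. Book value $187,966.
Year 4: DB = ⌊$187,966 × 125%/7⌋ = $33,565; SL = ⌊$138,466/4⌋ = $34,616 → take SL $34,616. Book value $153,350.
Year 5: DB = ⌊$153,350 × 125%/7⌋ = $27,383; SL = ⌊$103,850/3⌋ = $34,616 → take SL $34,616. Book value $118,734.
Accumulated through year 5 = $339,130 − $118,734 = $220,396.

$220,396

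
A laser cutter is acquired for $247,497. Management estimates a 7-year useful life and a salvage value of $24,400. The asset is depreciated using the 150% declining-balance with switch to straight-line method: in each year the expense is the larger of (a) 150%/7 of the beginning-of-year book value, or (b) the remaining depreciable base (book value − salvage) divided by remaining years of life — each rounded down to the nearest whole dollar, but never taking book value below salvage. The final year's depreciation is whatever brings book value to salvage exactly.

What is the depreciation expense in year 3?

$32,741

Depreciable base = $247,497 − $24,400 = $223,097.
Year 1: DB = ⌊$247,497 × 150%/7⌋ = $53,035; SL = ⌊$223,097/7⌋ = $31,871 → take DB $53,035. Book value $194,462.
Year 2: DB = ⌊$194,462 × 150%/7⌋ = $41,670; SL = ⌊$170,062/6⌋ = $28,343 → take DB $41,670. Book value $152,792.
Year 3: DB = ⌊$152,792 × 150%/7⌋ = $32,741; SL = ⌊$128,392/5⌋ = $25,678 → take DB $32,741. Book value $120,051.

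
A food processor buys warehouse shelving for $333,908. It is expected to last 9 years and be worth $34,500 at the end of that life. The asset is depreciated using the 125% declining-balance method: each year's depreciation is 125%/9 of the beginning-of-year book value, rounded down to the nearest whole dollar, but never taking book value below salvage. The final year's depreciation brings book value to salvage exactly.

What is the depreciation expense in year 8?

Depreciable base = $333,908 − $34,500 = $299,408.
Year 1: ⌊$333,908 × 125%/9⌋ = $46,376. Book value $287,532.
Year 2: ⌊$287,532 × 125%/9⌋ = $39,935. Book value $247,597.
Year 3: ⌊$247,597 × 125%/9⌋ = $34,388. Book value $213,209.
Year 4: ⌊$213,209 × 125%/9⌋ = $29,612. Book value $183,597.
Year 5: ⌊$183,597 × 125%/9⌋ = $25,499. Book value $158,098.
Year 6: ⌊$158,098 × 125%/9⌋ = $21,958. Book value $136,140.
Year 7: ⌊$136,140 × 125%/9⌋ = $18,908. Book value $117,232.
Year 8: ⌊$117,232 × 125%/9⌋ = $16,282. Book value $100,950.

$16,282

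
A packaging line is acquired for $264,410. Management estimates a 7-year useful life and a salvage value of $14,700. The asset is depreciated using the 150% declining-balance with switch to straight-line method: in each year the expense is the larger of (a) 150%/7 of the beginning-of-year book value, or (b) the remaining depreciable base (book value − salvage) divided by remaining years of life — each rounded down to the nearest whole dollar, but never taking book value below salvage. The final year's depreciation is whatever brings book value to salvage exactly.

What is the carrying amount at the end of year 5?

$71,478

Depreciable base = $264,410 − $14,700 = $249,710.
Year 1: DB = ⌊$264,410 × 150%/7⌋ = $56,659; SL = ⌊$249,710/7⌋ = $35,672 → take DB $56,659. Book value $207,751.
Year 2: DB = ⌊$207,751 × 150%/7⌋ = $44,518; SL = ⌊$193,051/6⌋ = $32,175 → take DB $44,518. Book value $163,233.
Year 3: DB = ⌊$163,233 × 150%/7⌋ = $34,978; SL = ⌊$148,533/5⌋ = $29,706 → take DB $34,978. Book value $128,255.
Year 4: DB = ⌊$128,255 × 150%/7⌋ = $27,483; SL = ⌊$113,555/4⌋ = $28,388 → take SL $28,388. Book value $99,867.
Year 5: DB = ⌊$99,867 × 150%/7⌋ = $21,400; SL = ⌊$85,167/3⌋ = $28,389 → take SL $28,389. Book value $71,478.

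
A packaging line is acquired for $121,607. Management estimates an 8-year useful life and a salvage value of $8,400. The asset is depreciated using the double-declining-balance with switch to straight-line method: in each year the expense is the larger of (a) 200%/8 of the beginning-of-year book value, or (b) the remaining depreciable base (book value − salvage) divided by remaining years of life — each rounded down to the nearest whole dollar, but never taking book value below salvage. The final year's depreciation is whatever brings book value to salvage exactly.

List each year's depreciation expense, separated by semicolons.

Depreciable base = $121,607 − $8,400 = $113,207.
Year 1: DB = ⌊$121,607 × 200%/8⌋ = $30,401; SL = ⌊$113,207/8⌋ = $14,150 → take DB $30,401. Book value $91,206.
Year 2: DB = ⌊$91,206 × 200%/8⌋ = $22,801; SL = ⌊$82,806/7⌋ = $11,829 → take DB $22,801. Book value $68,405.
Year 3: DB = ⌊$68,405 × 200%/8⌋ = $17,101; SL = ⌊$60,005/6⌋ = $10,000 → take DB $17,101. Book value $51,304.
Year 4: DB = ⌊$51,304 × 200%/8⌋ = $12,826; SL = ⌊$42,904/5⌋ = $8,580 → take DB $12,826. Book value $38,478.
Year 5: DB = ⌊$38,478 × 200%/8⌋ = $9,619; SL = ⌊$30,078/4⌋ = $7,519 → take DB $9,619. Book value $28,859.
Year 6: DB = ⌊$28,859 × 200%/8⌋ = $7,214; SL = ⌊$20,459/3⌋ = $6,819 → take DB $7,214. Book value $21,645.
Year 7: DB = ⌊$21,645 × 200%/8⌋ = $5,411; SL = ⌊$13,245/2⌋ = $6,622 → take SL $6,622. Book value $15,023.
Year 8 (final): $15,023 − $8,400 = $6,623. Book value $8,400.

$30,401; $22,801; $17,101; $12,826; $9,619; $7,214; $6,622; $6,623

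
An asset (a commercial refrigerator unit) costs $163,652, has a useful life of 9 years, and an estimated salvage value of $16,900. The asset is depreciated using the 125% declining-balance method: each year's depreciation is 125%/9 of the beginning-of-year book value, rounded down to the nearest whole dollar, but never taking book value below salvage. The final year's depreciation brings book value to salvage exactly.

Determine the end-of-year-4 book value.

Depreciable base = $163,652 − $16,900 = $146,752.
Year 1: ⌊$163,652 × 125%/9⌋ = $22,729. Book value $140,923.
Year 2: ⌊$140,923 × 125%/9⌋ = $19,572. Book value $121,351.
Year 3: ⌊$121,351 × 125%/9⌋ = $16,854. Book value $104,497.
Year 4: ⌊$104,497 × 125%/9⌋ = $14,513. Book value $89,984.

$89,984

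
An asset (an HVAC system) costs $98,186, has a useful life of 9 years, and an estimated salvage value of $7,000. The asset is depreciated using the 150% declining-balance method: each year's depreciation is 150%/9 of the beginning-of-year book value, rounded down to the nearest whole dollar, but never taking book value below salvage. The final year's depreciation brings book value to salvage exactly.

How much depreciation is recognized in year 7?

$5,480

Depreciable base = $98,186 − $7,000 = $91,186.
Year 1: ⌊$98,186 × 150%/9⌋ = $16,364. Book value $81,822.
Year 2: ⌊$81,822 × 150%/9⌋ = $13,637. Book value $68,185.
Year 3: ⌊$68,185 × 150%/9⌋ = $11,364. Book value $56,821.
Year 4: ⌊$56,821 × 150%/9⌋ = $9,470. Book value $47,351.
Year 5: ⌊$47,351 × 150%/9⌋ = $7,891. Book value $39,460.
Year 6: ⌊$39,460 × 150%/9⌋ = $6,576. Book value $32,884.
Year 7: ⌊$32,884 × 150%/9⌋ = $5,480. Book value $27,404.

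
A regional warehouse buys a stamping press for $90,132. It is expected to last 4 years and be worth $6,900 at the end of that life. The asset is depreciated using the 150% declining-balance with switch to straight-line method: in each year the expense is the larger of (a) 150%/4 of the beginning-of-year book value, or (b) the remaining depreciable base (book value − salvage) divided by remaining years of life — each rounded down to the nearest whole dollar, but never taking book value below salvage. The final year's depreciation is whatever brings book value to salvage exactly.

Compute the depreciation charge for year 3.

Depreciable base = $90,132 − $6,900 = $83,232.
Year 1: DB = ⌊$90,132 × 150%/4⌋ = $33,799; SL = ⌊$83,232/4⌋ = $20,808 → take DB $33,799. Book value $56,333.
Year 2: DB = ⌊$56,333 × 150%/4⌋ = $21,124; SL = ⌊$49,433/3⌋ = $16,477 → take DB $21,124. Book value $35,209.
Year 3: DB = ⌊$35,209 × 150%/4⌋ = $13,203; SL = ⌊$28,309/2⌋ = $14,154 → take SL $14,154. Book value $21,055.

$14,154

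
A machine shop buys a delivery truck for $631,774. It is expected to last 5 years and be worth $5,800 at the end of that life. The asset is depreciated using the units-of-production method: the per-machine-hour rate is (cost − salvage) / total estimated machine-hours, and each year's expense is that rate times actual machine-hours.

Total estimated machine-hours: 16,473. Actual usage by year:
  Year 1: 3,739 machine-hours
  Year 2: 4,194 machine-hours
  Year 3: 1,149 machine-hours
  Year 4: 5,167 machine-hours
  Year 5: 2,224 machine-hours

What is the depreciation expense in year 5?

$84,512

Depreciable base = $631,774 − $5,800 = $625,974.
Rate = $625,974 / 16,473 machine-hours = $38 per machine-hour.
Year 1: 3,739 × $38 = $142,082. Book value $489,692.
Year 2: 4,194 × $38 = $159,372. Book value $330,320.
Year 3: 1,149 × $38 = $43,662. Book value $286,658.
Year 4: 5,167 × $38 = $196,346. Book value $90,312.
Year 5: 2,224 × $38 = $84,512. Book value $5,800.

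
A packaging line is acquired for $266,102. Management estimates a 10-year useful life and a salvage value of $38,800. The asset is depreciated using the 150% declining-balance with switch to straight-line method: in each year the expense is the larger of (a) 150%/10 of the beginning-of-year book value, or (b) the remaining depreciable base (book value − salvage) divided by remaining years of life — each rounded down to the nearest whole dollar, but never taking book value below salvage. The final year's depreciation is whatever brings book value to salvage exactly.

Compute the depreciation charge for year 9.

$15,391

Depreciable base = $266,102 − $38,800 = $227,302.
Year 1: DB = ⌊$266,102 × 150%/10⌋ = $39,915; SL = ⌊$227,302/10⌋ = $22,730 → take DB $39,915. Book value $226,187.
Year 2: DB = ⌊$226,187 × 150%/10⌋ = $33,928; SL = ⌊$187,387/9⌋ = $20,820 → take DB $33,928. Book value $192,259.
Year 3: DB = ⌊$192,259 × 150%/10⌋ = $28,838; SL = ⌊$153,459/8⌋ = $19,182 → take DB $28,838. Book value $163,421.
Year 4: DB = ⌊$163,421 × 150%/10⌋ = $24,513; SL = ⌊$124,621/7⌋ = $17,803 → take DB $24,513. Book value $138,908.
Year 5: DB = ⌊$138,908 × 150%/10⌋ = $20,836; SL = ⌊$100,108/6⌋ = $16,684 → take DB $20,836. Book value $118,072.
Year 6: DB = ⌊$118,072 × 150%/10⌋ = $17,710; SL = ⌊$79,272/5⌋ = $15,854 → take DB $17,710. Book value $100,362.
Year 7: DB = ⌊$100,362 × 150%/10⌋ = $15,054; SL = ⌊$61,562/4⌋ = $15,390 → take SL $15,390. Book value $84,972.
Year 8: DB = ⌊$84,972 × 150%/10⌋ = $12,745; SL = ⌊$46,172/3⌋ = $15,390 → take SL $15,390. Book value $69,582.
Year 9: DB = ⌊$69,582 × 150%/10⌋ = $10,437; SL = ⌊$30,782/2⌋ = $15,391 → take SL $15,391. Book value $54,191.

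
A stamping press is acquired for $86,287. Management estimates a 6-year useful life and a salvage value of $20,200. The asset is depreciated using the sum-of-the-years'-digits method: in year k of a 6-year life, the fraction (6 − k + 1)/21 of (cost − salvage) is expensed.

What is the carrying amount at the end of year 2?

$51,670

Depreciable base = $86,287 − $20,200 = $66,087.
Sum of the years' digits = 6+5+4+3+2+1 = 21.
Year 1: $66,087 × 6/21 = $18,882. Book value $67,405.
Year 2: $66,087 × 5/21 = $15,735. Book value $51,670.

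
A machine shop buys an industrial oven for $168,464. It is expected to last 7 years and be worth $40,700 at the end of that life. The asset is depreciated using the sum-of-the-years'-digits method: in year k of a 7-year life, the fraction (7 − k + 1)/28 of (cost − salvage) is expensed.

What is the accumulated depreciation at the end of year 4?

Depreciable base = $168,464 − $40,700 = $127,764.
Sum of the years' digits = 7+6+5+4+3+2+1 = 28.
Year 1: $127,764 × 7/28 = $31,941. Book value $136,523.
Year 2: $127,764 × 6/28 = $27,378. Book value $109,145.
Year 3: $127,764 × 5/28 = $22,815. Book value $86,330.
Year 4: $127,764 × 4/28 = $18,252. Book value $68,078.
Accumulated through year 4 = $168,464 − $68,078 = $100,386.

$100,386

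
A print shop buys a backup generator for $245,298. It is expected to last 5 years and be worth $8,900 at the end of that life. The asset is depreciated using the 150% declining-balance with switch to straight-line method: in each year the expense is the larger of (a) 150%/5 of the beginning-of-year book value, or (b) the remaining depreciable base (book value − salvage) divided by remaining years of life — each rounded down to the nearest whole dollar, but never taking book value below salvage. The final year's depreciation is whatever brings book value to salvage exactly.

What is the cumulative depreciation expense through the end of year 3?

$162,200

Depreciable base = $245,298 − $8,900 = $236,398.
Year 1: DB = ⌊$245,298 × 150%/5⌋ = $73,589; SL = ⌊$236,398/5⌋ = $47,279 → take DB $73,589. Book value $171,709.
Year 2: DB = ⌊$171,709 × 150%/5⌋ = $51,512; SL = ⌊$162,809/4⌋ = $40,702 → take DB $51,512. Book value $120,197.
Year 3: DB = ⌊$120,197 × 150%/5⌋ = $36,059; SL = ⌊$111,297/3⌋ = $37,099 → take SL $37,099. Book value $83,098.
Accumulated through year 3 = $245,298 − $83,098 = $162,200.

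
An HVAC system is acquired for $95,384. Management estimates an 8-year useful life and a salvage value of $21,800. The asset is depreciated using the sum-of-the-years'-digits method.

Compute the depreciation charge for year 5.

Depreciable base = $95,384 − $21,800 = $73,584.
Sum of the years' digits = 8+7+6+5+4+3+2+1 = 36.
Year 1: $73,584 × 8/36 = $16,352. Book value $79,032.
Year 2: $73,584 × 7/36 = $14,308. Book value $64,724.
Year 3: $73,584 × 6/36 = $12,264. Book value $52,460.
Year 4: $73,584 × 5/36 = $10,220. Book value $42,240.
Year 5: $73,584 × 4/36 = $8,176. Book value $34,064.

$8,176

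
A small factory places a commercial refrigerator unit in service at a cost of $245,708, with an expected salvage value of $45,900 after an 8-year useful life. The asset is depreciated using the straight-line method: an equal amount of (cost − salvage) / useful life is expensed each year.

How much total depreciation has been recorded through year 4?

$99,904

Depreciable base = $245,708 − $45,900 = $199,808.
Annual expense = $199,808 / 8 = $24,976.
End of year 1: book value $220,732.
End of year 2: book value $195,756.
End of year 3: book value $170,780.
End of year 4: book value $145,804.
Accumulated through year 4 = $245,708 − $145,804 = $99,904.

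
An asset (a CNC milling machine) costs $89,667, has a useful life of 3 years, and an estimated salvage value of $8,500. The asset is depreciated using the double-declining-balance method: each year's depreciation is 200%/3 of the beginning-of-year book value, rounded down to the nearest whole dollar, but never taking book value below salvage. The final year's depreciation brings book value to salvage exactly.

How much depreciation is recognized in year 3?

Depreciable base = $89,667 − $8,500 = $81,167.
Year 1: ⌊$89,667 × 200%/3⌋ = $59,778. Book value $29,889.
Year 2: ⌊$29,889 × 200%/3⌋ = $19,926. Book value $9,963.
Year 3 (final): $9,963 − $8,500 = $1,463. Book value $8,500.

$1,463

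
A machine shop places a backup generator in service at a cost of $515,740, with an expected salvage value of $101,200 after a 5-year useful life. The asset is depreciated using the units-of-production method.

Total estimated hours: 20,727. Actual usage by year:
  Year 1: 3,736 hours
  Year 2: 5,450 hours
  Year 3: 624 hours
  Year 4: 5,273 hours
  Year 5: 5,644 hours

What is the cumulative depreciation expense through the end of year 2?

$183,720

Depreciable base = $515,740 − $101,200 = $414,540.
Rate = $414,540 / 20,727 hours = $20 per hour.
Year 1: 3,736 × $20 = $74,720. Book value $441,020.
Year 2: 5,450 × $20 = $109,000. Book value $332,020.
Accumulated through year 2 = $515,740 − $332,020 = $183,720.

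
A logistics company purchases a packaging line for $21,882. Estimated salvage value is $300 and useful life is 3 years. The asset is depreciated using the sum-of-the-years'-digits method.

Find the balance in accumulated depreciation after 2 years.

$17,985

Depreciable base = $21,882 − $300 = $21,582.
Sum of the years' digits = 3+2+1 = 6.
Year 1: $21,582 × 3/6 = $10,791. Book value $11,091.
Year 2: $21,582 × 2/6 = $7,194. Book value $3,897.
Accumulated through year 2 = $21,882 − $3,897 = $17,985.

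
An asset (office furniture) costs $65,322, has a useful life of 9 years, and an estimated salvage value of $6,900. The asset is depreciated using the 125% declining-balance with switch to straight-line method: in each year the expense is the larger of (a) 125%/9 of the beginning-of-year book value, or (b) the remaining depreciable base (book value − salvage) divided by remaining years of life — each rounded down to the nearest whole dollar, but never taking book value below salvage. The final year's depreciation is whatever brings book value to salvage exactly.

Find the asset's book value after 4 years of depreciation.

Depreciable base = $65,322 − $6,900 = $58,422.
Year 1: DB = ⌊$65,322 × 125%/9⌋ = $9,072; SL = ⌊$58,422/9⌋ = $6,491 → take DB $9,072. Book value $56,250.
Year 2: DB = ⌊$56,250 × 125%/9⌋ = $7,812; SL = ⌊$49,350/8⌋ = $6,168 → take DB $7,812. Book value $48,438.
Year 3: DB = ⌊$48,438 × 125%/9⌋ = $6,727; SL = ⌊$41,538/7⌋ = $5,934 → take DB $6,727. Book value $41,711.
Year 4: DB = ⌊$41,711 × 125%/9⌋ = $5,793; SL = ⌊$34,811/6⌋ = $5,801 → take SL $5,801. Book value $35,910.

$35,910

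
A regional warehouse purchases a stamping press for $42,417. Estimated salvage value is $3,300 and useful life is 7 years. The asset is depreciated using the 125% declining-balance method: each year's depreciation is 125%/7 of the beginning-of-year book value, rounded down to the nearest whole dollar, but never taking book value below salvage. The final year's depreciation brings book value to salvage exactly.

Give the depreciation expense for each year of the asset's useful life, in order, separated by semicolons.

Depreciable base = $42,417 − $3,300 = $39,117.
Year 1: ⌊$42,417 × 125%/7⌋ = $7,574. Book value $34,843.
Year 2: ⌊$34,843 × 125%/7⌋ = $6,221. Book value $28,622.
Year 3: ⌊$28,622 × 125%/7⌋ = $5,111. Book value $23,511.
Year 4: ⌊$23,511 × 125%/7⌋ = $4,198. Book value $19,313.
Year 5: ⌊$19,313 × 125%/7⌋ = $3,448. Book value $15,865.
Year 6: ⌊$15,865 × 125%/7⌋ = $2,833. Book value $13,032.
Year 7 (final): $13,032 − $3,300 = $9,732. Book value $3,300.

$7,574; $6,221; $5,111; $4,198; $3,448; $2,833; $9,732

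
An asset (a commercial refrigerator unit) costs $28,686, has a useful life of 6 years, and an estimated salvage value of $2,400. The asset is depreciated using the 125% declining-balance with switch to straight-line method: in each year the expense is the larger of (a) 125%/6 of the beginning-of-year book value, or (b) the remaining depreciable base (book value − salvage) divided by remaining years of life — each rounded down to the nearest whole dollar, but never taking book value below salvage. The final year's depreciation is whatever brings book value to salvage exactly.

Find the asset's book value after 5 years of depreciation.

Depreciable base = $28,686 − $2,400 = $26,286.
Year 1: DB = ⌊$28,686 × 125%/6⌋ = $5,976; SL = ⌊$26,286/6⌋ = $4,381 → take DB $5,976. Book value $22,710.
Year 2: DB = ⌊$22,710 × 125%/6⌋ = $4,731; SL = ⌊$20,310/5⌋ = $4,062 → take DB $4,731. Book value $17,979.
Year 3: DB = ⌊$17,979 × 125%/6⌋ = $3,745; SL = ⌊$15,579/4⌋ = $3,894 → take SL $3,894. Book value $14,085.
Year 4: DB = ⌊$14,085 × 125%/6⌋ = $2,934; SL = ⌊$11,685/3⌋ = $3,895 → take SL $3,895. Book value $10,190.
Year 5: DB = ⌊$10,190 × 125%/6⌋ = $2,122; SL = ⌊$7,790/2⌋ = $3,895 → take SL $3,895. Book value $6,295.

$6,295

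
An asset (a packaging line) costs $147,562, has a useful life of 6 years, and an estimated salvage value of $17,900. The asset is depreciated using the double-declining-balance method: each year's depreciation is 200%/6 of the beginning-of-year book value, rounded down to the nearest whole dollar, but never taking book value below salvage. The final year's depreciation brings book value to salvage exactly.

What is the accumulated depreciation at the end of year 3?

Depreciable base = $147,562 − $17,900 = $129,662.
Year 1: ⌊$147,562 × 200%/6⌋ = $49,187. Book value $98,375.
Year 2: ⌊$98,375 × 200%/6⌋ = $32,791. Book value $65,584.
Year 3: ⌊$65,584 × 200%/6⌋ = $21,861. Book value $43,723.
Accumulated through year 3 = $147,562 − $43,723 = $103,839.

$103,839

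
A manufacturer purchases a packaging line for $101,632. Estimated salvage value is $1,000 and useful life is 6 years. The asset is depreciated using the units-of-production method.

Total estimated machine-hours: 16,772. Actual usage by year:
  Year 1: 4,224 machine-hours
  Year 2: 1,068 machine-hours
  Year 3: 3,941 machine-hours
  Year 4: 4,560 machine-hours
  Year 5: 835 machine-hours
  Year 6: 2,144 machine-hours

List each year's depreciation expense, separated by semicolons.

$25,344; $6,408; $23,646; $27,360; $5,010; $12,864

Depreciable base = $101,632 − $1,000 = $100,632.
Rate = $100,632 / 16,772 machine-hours = $6 per machine-hour.
Year 1: 4,224 × $6 = $25,344. Book value $76,288.
Year 2: 1,068 × $6 = $6,408. Book value $69,880.
Year 3: 3,941 × $6 = $23,646. Book value $46,234.
Year 4: 4,560 × $6 = $27,360. Book value $18,874.
Year 5: 835 × $6 = $5,010. Book value $13,864.
Year 6: 2,144 × $6 = $12,864. Book value $1,000.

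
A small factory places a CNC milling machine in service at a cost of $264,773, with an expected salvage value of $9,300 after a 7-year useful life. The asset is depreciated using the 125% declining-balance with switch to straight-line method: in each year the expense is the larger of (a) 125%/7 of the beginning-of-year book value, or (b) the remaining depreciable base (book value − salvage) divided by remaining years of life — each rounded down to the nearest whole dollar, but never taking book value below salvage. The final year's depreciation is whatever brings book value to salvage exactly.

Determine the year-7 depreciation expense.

$33,871

Depreciable base = $264,773 − $9,300 = $255,473.
Year 1: DB = ⌊$264,773 × 125%/7⌋ = $47,280; SL = ⌊$255,473/7⌋ = $36,496 → take DB $47,280. Book value $217,493.
Year 2: DB = ⌊$217,493 × 125%/7⌋ = $38,838; SL = ⌊$208,193/6⌋ = $34,698 → take DB $38,838. Book value $178,655.
Year 3: DB = ⌊$178,655 × 125%/7⌋ = $31,902; SL = ⌊$169,355/5⌋ = $33,871 → take SL $33,871. Book value $144,784.
Year 4: DB = ⌊$144,784 × 125%/7⌋ = $25,854; SL = ⌊$135,484/4⌋ = $33,871 → take SL $33,871. Book value $110,913.
Year 5: DB = ⌊$110,913 × 125%/7⌋ = $19,805; SL = ⌊$101,613/3⌋ = $33,871 → take SL $33,871. Book value $77,042.
Year 6: DB = ⌊$77,042 × 125%/7⌋ = $13,757; SL = ⌊$67,742/2⌋ = $33,871 → take SL $33,871. Book value $43,171.
Year 7 (final): $43,171 − $9,300 = $33,871. Book value $9,300.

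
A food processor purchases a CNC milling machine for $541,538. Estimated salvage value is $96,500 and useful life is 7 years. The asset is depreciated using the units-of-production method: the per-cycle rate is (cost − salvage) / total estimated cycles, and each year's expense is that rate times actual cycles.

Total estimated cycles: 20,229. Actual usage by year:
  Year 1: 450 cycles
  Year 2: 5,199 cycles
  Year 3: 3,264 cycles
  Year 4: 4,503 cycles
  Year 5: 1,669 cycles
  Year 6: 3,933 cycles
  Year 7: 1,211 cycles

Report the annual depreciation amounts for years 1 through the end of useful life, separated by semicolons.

Depreciable base = $541,538 − $96,500 = $445,038.
Rate = $445,038 / 20,229 cycles = $22 per cycle.
Year 1: 450 × $22 = $9,900. Book value $531,638.
Year 2: 5,199 × $22 = $114,378. Book value $417,260.
Year 3: 3,264 × $22 = $71,808. Book value $345,452.
Year 4: 4,503 × $22 = $99,066. Book value $246,386.
Year 5: 1,669 × $22 = $36,718. Book value $209,668.
Year 6: 3,933 × $22 = $86,526. Book value $123,142.
Year 7: 1,211 × $22 = $26,642. Book value $96,500.

$9,900; $114,378; $71,808; $99,066; $36,718; $86,526; $26,642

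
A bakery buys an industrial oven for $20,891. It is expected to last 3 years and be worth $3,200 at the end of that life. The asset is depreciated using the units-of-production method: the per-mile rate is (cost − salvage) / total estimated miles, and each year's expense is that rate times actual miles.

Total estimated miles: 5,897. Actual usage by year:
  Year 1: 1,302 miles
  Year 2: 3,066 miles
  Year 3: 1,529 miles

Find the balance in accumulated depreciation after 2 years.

$13,104

Depreciable base = $20,891 − $3,200 = $17,691.
Rate = $17,691 / 5,897 miles = $3 per mile.
Year 1: 1,302 × $3 = $3,906. Book value $16,985.
Year 2: 3,066 × $3 = $9,198. Book value $7,787.
Accumulated through year 2 = $20,891 − $7,787 = $13,104.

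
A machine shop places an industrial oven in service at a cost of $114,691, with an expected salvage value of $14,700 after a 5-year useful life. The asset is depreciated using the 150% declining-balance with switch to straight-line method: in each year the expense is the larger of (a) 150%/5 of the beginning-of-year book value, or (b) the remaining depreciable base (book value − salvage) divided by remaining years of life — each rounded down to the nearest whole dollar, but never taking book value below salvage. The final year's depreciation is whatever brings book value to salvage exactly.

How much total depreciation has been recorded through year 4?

Depreciable base = $114,691 − $14,700 = $99,991.
Year 1: DB = ⌊$114,691 × 150%/5⌋ = $34,407; SL = ⌊$99,991/5⌋ = $19,998 → take DB $34,407. Book value $80,284.
Year 2: DB = ⌊$80,284 × 150%/5⌋ = $24,085; SL = ⌊$65,584/4⌋ = $16,396 → take DB $24,085. Book value $56,199.
Year 3: DB = ⌊$56,199 × 150%/5⌋ = $16,859; SL = ⌊$41,499/3⌋ = $13,833 → take DB $16,859. Book value $39,340.
Year 4: DB = ⌊$39,340 × 150%/5⌋ = $11,802; SL = ⌊$24,640/2⌋ = $12,320 → take SL $12,320. Book value $27,020.
Accumulated through year 4 = $114,691 − $27,020 = $87,671.

$87,671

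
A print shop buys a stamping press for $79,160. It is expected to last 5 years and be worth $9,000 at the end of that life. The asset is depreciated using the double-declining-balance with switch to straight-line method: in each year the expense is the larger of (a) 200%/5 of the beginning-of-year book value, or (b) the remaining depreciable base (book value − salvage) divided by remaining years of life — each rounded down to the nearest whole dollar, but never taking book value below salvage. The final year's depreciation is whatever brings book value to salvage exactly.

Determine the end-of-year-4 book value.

$10,260

Depreciable base = $79,160 − $9,000 = $70,160.
Year 1: DB = ⌊$79,160 × 200%/5⌋ = $31,664; SL = ⌊$70,160/5⌋ = $14,032 → take DB $31,664. Book value $47,496.
Year 2: DB = ⌊$47,496 × 200%/5⌋ = $18,998; SL = ⌊$38,496/4⌋ = $9,624 → take DB $18,998. Book value $28,498.
Year 3: DB = ⌊$28,498 × 200%/5⌋ = $11,399; SL = ⌊$19,498/3⌋ = $6,499 → take DB $11,399. Book value $17,099.
Year 4: DB = ⌊$17,099 × 200%/5⌋ = $6,839; SL = ⌊$8,099/2⌋ = $4,049 → take DB $6,839. Book value $10,260.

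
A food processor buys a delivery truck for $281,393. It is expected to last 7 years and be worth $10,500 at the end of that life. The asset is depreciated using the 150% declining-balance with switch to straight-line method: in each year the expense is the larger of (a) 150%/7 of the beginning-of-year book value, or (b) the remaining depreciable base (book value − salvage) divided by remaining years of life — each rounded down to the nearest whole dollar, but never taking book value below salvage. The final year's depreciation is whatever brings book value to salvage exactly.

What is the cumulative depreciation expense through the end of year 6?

$239,394

Depreciable base = $281,393 − $10,500 = $270,893.
Year 1: DB = ⌊$281,393 × 150%/7⌋ = $60,298; SL = ⌊$270,893/7⌋ = $38,699 → take DB $60,298. Book value $221,095.
Year 2: DB = ⌊$221,095 × 150%/7⌋ = $47,377; SL = ⌊$210,595/6⌋ = $35,099 → take DB $47,377. Book value $173,718.
Year 3: DB = ⌊$173,718 × 150%/7⌋ = $37,225; SL = ⌊$163,218/5⌋ = $32,643 → take DB $37,225. Book value $136,493.
Year 4: DB = ⌊$136,493 × 150%/7⌋ = $29,248; SL = ⌊$125,993/4⌋ = $31,498 → take SL $31,498. Book value $104,995.
Year 5: DB = ⌊$104,995 × 150%/7⌋ = $22,498; SL = ⌊$94,495/3⌋ = $31,498 → take SL $31,498. Book value $73,497.
Year 6: DB = ⌊$73,497 × 150%/7⌋ = $15,749; SL = ⌊$62,997/2⌋ = $31,498 → take SL $31,498. Book value $41,999.
Accumulated through year 6 = $281,393 − $41,999 = $239,394.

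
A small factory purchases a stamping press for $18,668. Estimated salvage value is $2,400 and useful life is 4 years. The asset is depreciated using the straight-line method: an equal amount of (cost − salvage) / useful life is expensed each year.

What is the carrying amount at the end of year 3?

$6,467

Depreciable base = $18,668 − $2,400 = $16,268.
Annual expense = $16,268 / 4 = $4,067.
End of year 1: book value $14,601.
End of year 2: book value $10,534.
End of year 3: book value $6,467.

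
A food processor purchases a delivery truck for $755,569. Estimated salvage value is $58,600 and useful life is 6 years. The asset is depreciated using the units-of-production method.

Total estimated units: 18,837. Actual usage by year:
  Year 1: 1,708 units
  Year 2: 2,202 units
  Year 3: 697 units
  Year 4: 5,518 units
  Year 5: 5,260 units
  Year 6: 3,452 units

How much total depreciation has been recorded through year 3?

$170,459

Depreciable base = $755,569 − $58,600 = $696,969.
Rate = $696,969 / 18,837 units = $37 per unit.
Year 1: 1,708 × $37 = $63,196. Book value $692,373.
Year 2: 2,202 × $37 = $81,474. Book value $610,899.
Year 3: 697 × $37 = $25,789. Book value $585,110.
Accumulated through year 3 = $755,569 − $585,110 = $170,459.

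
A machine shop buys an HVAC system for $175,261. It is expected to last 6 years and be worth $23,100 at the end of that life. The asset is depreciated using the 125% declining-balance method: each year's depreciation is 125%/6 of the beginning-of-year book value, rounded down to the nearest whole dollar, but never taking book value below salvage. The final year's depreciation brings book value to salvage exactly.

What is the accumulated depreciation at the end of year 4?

Depreciable base = $175,261 − $23,100 = $152,161.
Year 1: ⌊$175,261 × 125%/6⌋ = $36,512. Book value $138,749.
Year 2: ⌊$138,749 × 125%/6⌋ = $28,906. Book value $109,843.
Year 3: ⌊$109,843 × 125%/6⌋ = $22,883. Book value $86,960.
Year 4: ⌊$86,960 × 125%/6⌋ = $18,116. Book value $68,844.
Accumulated through year 4 = $175,261 − $68,844 = $106,417.

$106,417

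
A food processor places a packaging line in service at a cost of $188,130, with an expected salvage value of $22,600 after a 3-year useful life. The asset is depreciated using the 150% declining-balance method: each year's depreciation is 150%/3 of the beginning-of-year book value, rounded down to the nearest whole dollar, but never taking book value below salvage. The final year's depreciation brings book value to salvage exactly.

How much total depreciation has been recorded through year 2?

$141,097

Depreciable base = $188,130 − $22,600 = $165,530.
Year 1: ⌊$188,130 × 150%/3⌋ = $94,065. Book value $94,065.
Year 2: ⌊$94,065 × 150%/3⌋ = $47,032. Book value $47,033.
Accumulated through year 2 = $188,130 − $47,033 = $141,097.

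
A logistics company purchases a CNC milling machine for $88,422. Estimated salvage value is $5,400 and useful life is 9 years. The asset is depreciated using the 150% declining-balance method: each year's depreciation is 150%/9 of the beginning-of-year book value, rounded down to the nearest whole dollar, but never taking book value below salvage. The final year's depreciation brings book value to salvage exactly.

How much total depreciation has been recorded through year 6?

$58,808

Depreciable base = $88,422 − $5,400 = $83,022.
Year 1: ⌊$88,422 × 150%/9⌋ = $14,737. Book value $73,685.
Year 2: ⌊$73,685 × 150%/9⌋ = $12,280. Book value $61,405.
Year 3: ⌊$61,405 × 150%/9⌋ = $10,234. Book value $51,171.
Year 4: ⌊$51,171 × 150%/9⌋ = $8,528. Book value $42,643.
Year 5: ⌊$42,643 × 150%/9⌋ = $7,107. Book value $35,536.
Year 6: ⌊$35,536 × 150%/9⌋ = $5,922. Book value $29,614.
Accumulated through year 6 = $88,422 − $29,614 = $58,808.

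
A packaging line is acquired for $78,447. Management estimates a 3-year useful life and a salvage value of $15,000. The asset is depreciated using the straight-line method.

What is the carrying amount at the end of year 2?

Depreciable base = $78,447 − $15,000 = $63,447.
Annual expense = $63,447 / 3 = $21,149.
End of year 1: book value $57,298.
End of year 2: book value $36,149.

$36,149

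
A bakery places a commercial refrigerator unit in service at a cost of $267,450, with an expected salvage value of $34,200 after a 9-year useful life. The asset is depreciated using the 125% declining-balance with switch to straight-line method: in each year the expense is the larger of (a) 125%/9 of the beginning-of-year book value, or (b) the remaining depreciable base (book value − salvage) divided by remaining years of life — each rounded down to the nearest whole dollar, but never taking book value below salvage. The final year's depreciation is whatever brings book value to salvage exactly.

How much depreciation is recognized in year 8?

$22,572

Depreciable base = $267,450 − $34,200 = $233,250.
Year 1: DB = ⌊$267,450 × 125%/9⌋ = $37,145; SL = ⌊$233,250/9⌋ = $25,916 → take DB $37,145. Book value $230,305.
Year 2: DB = ⌊$230,305 × 125%/9⌋ = $31,986; SL = ⌊$196,105/8⌋ = $24,513 → take DB $31,986. Book value $198,319.
Year 3: DB = ⌊$198,319 × 125%/9⌋ = $27,544; SL = ⌊$164,119/7⌋ = $23,445 → take DB $27,544. Book value $170,775.
Year 4: DB = ⌊$170,775 × 125%/9⌋ = $23,718; SL = ⌊$136,575/6⌋ = $22,762 → take DB $23,718. Book value $147,057.
Year 5: DB = ⌊$147,057 × 125%/9⌋ = $20,424; SL = ⌊$112,857/5⌋ = $22,571 → take SL $22,571. Book value $124,486.
Year 6: DB = ⌊$124,486 × 125%/9⌋ = $17,289; SL = ⌊$90,286/4⌋ = $22,571 → take SL $22,571. Book value $101,915.
Year 7: DB = ⌊$101,915 × 125%/9⌋ = $14,154; SL = ⌊$67,715/3⌋ = $22,571 → take SL $22,571. Book value $79,344.
Year 8: DB = ⌊$79,344 × 125%/9⌋ = $11,020; SL = ⌊$45,144/2⌋ = $22,572 → take SL $22,572. Book value $56,772.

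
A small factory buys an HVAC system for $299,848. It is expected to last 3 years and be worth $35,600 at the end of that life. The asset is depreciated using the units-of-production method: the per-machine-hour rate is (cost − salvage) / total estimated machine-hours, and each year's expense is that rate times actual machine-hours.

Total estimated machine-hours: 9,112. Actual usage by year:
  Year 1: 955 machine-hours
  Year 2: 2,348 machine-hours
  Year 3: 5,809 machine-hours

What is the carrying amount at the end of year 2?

$204,061

Depreciable base = $299,848 − $35,600 = $264,248.
Rate = $264,248 / 9,112 machine-hours = $29 per machine-hour.
Year 1: 955 × $29 = $27,695. Book value $272,153.
Year 2: 2,348 × $29 = $68,092. Book value $204,061.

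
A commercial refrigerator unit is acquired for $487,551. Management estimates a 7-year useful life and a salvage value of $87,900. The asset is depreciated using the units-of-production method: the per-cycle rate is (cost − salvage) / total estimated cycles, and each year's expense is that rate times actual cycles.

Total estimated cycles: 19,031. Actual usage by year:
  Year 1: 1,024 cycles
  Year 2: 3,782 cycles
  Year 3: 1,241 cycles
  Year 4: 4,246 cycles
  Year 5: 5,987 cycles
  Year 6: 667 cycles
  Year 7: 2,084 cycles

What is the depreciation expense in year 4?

$89,166

Depreciable base = $487,551 − $87,900 = $399,651.
Rate = $399,651 / 19,031 cycles = $21 per cycle.
Year 1: 1,024 × $21 = $21,504. Book value $466,047.
Year 2: 3,782 × $21 = $79,422. Book value $386,625.
Year 3: 1,241 × $21 = $26,061. Book value $360,564.
Year 4: 4,246 × $21 = $89,166. Book value $271,398.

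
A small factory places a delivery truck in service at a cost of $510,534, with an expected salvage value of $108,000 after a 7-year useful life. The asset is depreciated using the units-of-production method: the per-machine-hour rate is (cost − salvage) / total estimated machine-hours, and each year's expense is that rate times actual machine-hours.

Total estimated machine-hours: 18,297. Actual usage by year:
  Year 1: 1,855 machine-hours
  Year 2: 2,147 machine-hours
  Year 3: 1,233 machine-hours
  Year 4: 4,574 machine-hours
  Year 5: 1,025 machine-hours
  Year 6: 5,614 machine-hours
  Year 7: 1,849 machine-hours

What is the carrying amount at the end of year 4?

$294,736

Depreciable base = $510,534 − $108,000 = $402,534.
Rate = $402,534 / 18,297 machine-hours = $22 per machine-hour.
Year 1: 1,855 × $22 = $40,810. Book value $469,724.
Year 2: 2,147 × $22 = $47,234. Book value $422,490.
Year 3: 1,233 × $22 = $27,126. Book value $395,364.
Year 4: 4,574 × $22 = $100,628. Book value $294,736.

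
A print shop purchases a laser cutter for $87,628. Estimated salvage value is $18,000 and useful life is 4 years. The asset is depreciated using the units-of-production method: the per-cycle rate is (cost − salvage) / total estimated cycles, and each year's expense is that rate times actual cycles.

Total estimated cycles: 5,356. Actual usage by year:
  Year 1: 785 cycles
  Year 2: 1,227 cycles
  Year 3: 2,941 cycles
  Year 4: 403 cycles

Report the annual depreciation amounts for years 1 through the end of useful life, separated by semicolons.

Depreciable base = $87,628 − $18,000 = $69,628.
Rate = $69,628 / 5,356 cycles = $13 per cycle.
Year 1: 785 × $13 = $10,205. Book value $77,423.
Year 2: 1,227 × $13 = $15,951. Book value $61,472.
Year 3: 2,941 × $13 = $38,233. Book value $23,239.
Year 4: 403 × $13 = $5,239. Book value $18,000.

$10,205; $15,951; $38,233; $5,239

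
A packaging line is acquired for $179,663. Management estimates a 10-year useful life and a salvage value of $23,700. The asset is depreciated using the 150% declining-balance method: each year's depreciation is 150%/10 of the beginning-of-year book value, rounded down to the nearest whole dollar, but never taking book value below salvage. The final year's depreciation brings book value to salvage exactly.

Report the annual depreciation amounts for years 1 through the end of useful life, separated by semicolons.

$26,949; $22,907; $19,471; $16,550; $14,067; $11,957; $10,164; $8,639; $7,343; $17,916

Depreciable base = $179,663 − $23,700 = $155,963.
Year 1: ⌊$179,663 × 150%/10⌋ = $26,949. Book value $152,714.
Year 2: ⌊$152,714 × 150%/10⌋ = $22,907. Book value $129,807.
Year 3: ⌊$129,807 × 150%/10⌋ = $19,471. Book value $110,336.
Year 4: ⌊$110,336 × 150%/10⌋ = $16,550. Book value $93,786.
Year 5: ⌊$93,786 × 150%/10⌋ = $14,067. Book value $79,719.
Year 6: ⌊$79,719 × 150%/10⌋ = $11,957. Book value $67,762.
Year 7: ⌊$67,762 × 150%/10⌋ = $10,164. Book value $57,598.
Year 8: ⌊$57,598 × 150%/10⌋ = $8,639. Book value $48,959.
Year 9: ⌊$48,959 × 150%/10⌋ = $7,343. Book value $41,616.
Year 10 (final): $41,616 − $23,700 = $17,916. Book value $23,700.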